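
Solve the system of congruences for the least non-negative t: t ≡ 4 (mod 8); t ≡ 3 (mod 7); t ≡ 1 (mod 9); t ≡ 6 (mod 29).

The moduli are pairwise coprime; N = 8·7·9·29 = 14616.
N/8 = 1827; 1827 ≡ 3 (mod 8); 3·3 ≡ 1, so inverse 3.
N/7 = 2088; 2088 ≡ 2 (mod 7); 2·4 ≡ 1, so inverse 4.
N/9 = 1624; 1624 ≡ 4 (mod 9); 4·7 ≡ 1, so inverse 7.
N/29 = 504; 504 ≡ 11 (mod 29); 11·8 ≡ 1, so inverse 8.
t ≡ 4·1827·3 + 3·2088·4 + 1·1624·7 + 6·504·8 = 82540.
82540 mod 14616 = 9460.

9460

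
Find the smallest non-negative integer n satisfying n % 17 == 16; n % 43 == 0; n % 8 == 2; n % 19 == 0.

40850

The moduli are pairwise coprime; M = 17·43·8·19 = 111112.
M/17 = 6536; 6536 ≡ 8 (mod 17); 8·15 ≡ 1, so inverse 15.
M/43 = 2584; 2584 ≡ 4 (mod 43); 4·11 ≡ 1, so inverse 11.
M/8 = 13889; 13889 ≡ 1 (mod 8), inverse 1.
M/19 = 5848; 5848 ≡ 15 (mod 19); 15·14 ≡ 1, so inverse 14.
n ≡ 16·6536·15 + 0·2584·11 + 2·13889·1 + 0·5848·14 = 1596418.
1596418 mod 111112 = 40850.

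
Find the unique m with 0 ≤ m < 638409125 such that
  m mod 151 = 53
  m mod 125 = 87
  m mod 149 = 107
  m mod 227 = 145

200650212

From m ≡ 53 (mod 151) write m = 53 + 151t. Substituting into m ≡ 87 (mod 125) gives 151t ≡ 34 (mod 125), and since 26⁻¹ ≡ 101 (mod 125), t ≡ 59. Hence m ≡ 53 + 151·59 = 8962 (mod 18875).
From m ≡ 8962 (mod 18875) write m = 8962 + 18875t. Substituting into m ≡ 107 (mod 149) gives 18875t ≡ 85 (mod 149), and since 101⁻¹ ≡ 90 (mod 149), t ≡ 51. Hence m ≡ 8962 + 18875·51 = 971587 (mod 2812375).
From m ≡ 971587 (mod 2812375) write m = 971587 + 2812375t. Substituting into m ≡ 145 (mod 227) gives 2812375t ≡ 118 (mod 227), and since 72⁻¹ ≡ 41 (mod 227), t ≡ 71. Hence m ≡ 971587 + 2812375·71 = 200650212 (mod 638409125).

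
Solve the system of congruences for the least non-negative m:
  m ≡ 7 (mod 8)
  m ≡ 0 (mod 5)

15

From m ≡ 7 (mod 8) write m = 7 + 8t. Substituting into m ≡ 0 (mod 5) gives 8t ≡ 3 (mod 5), and since 3⁻¹ ≡ 2 (mod 5), t ≡ 1. Hence m ≡ 7 + 8·1 = 15 (mod 40).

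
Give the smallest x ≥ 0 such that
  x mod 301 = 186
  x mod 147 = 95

2594

Combine the congruences pairwise.
gcd(301, 147) = 7 and 7 | (95 − 186), so the pair is consistent; merging gives x ≡ 2594 (mod 6321), where 6321 = lcm(301, 147).
The solution is unique modulo lcm(301, 147) = 6321.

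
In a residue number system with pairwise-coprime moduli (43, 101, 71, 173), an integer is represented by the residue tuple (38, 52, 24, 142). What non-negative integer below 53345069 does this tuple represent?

From x ≡ 38 (mod 43) write x = 38 + 43t. Substituting into x ≡ 52 (mod 101) gives 43t ≡ 14 (mod 101), and since 43⁻¹ ≡ 47 (mod 101), t ≡ 52. Hence x ≡ 38 + 43·52 = 2274 (mod 4343).
From x ≡ 2274 (mod 4343) write x = 2274 + 4343t. Substituting into x ≡ 24 (mod 71) gives 4343t ≡ 22 (mod 71), and since 12⁻¹ ≡ 6 (mod 71), t ≡ 61. Hence x ≡ 2274 + 4343·61 = 267197 (mod 308353).
From x ≡ 267197 (mod 308353) write x = 267197 + 308353t. Substituting into x ≡ 142 (mod 173) gives 308353t ≡ 57 (mod 173), and since 67⁻¹ ≡ 31 (mod 173), t ≡ 37. Hence x ≡ 267197 + 308353·37 = 11676258 (mod 53345069).

11676258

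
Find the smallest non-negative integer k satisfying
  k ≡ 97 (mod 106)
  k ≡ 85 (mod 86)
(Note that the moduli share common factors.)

gcd(106, 86) = 2 and 2 | (85 − 97), so the pair is consistent; merging gives k ≡ 945 (mod 4558), where 4558 = lcm(106, 86).
The solution is unique modulo lcm(106, 86) = 4558.

945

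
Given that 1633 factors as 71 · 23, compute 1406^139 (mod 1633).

Mod 71: 1406 ≡ 57; by Fermat, exponent reduces to 139 mod 70 = 69; 57^69 ≡ 5 (mod 71).
Mod 23: 1406 ≡ 3; by Fermat, exponent reduces to 139 mod 22 = 7; 3^7 ≡ 2 (mod 23).
Combine by CRT: x ≡ 5 (mod 71), x ≡ 2 (mod 23) ⇒ x ≡ 715 (mod 1633).

715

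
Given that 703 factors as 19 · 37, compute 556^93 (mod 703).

334

Mod 19: 556 ≡ 5; by Fermat, exponent reduces to 93 mod 18 = 3; 5^3 ≡ 11 (mod 19).
Mod 37: 556 ≡ 1; by Fermat, exponent reduces to 93 mod 36 = 21; 1^21 ≡ 1 (mod 37).
Combine by CRT: x ≡ 11 (mod 19), x ≡ 1 (mod 37) ⇒ x ≡ 334 (mod 703).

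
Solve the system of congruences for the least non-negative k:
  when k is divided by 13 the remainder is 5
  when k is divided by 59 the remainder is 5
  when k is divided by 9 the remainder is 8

From k ≡ 5 (mod 13) write k = 5 + 13t. Substituting into k ≡ 5 (mod 59) gives 13t ≡ 0 (mod 59), and since 13⁻¹ ≡ 50 (mod 59), t ≡ 0. Hence k ≡ 5 + 13·0 = 5 (mod 767).
From k ≡ 5 (mod 767) write k = 5 + 767t. Substituting into k ≡ 8 (mod 9) gives 767t ≡ 3 (mod 9), and since 2⁻¹ ≡ 5 (mod 9), t ≡ 6. Hence k ≡ 5 + 767·6 = 4607 (mod 6903).

4607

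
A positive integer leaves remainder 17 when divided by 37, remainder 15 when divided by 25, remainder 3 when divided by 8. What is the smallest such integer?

5715

The moduli are pairwise coprime; M = 37·25·8 = 7400.
M/37 = 200; 200 ≡ 15 (mod 37); 15·5 ≡ 1, so inverse 5.
M/25 = 296; 296 ≡ 21 (mod 25); 21·6 ≡ 1, so inverse 6.
M/8 = 925; 925 ≡ 5 (mod 8); 5·5 ≡ 1, so inverse 5.
n ≡ 17·200·5 + 15·296·6 + 3·925·5 = 57515.
57515 mod 7400 = 5715.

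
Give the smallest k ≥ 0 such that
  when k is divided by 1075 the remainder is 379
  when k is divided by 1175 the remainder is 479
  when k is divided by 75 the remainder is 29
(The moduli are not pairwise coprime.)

Combine the congruences pairwise.
gcd(1075, 1175) = 25 and 25 | (479 − 379), so the pair is consistent; merging gives k ≡ 49829 (mod 50525), where 50525 = lcm(1075, 1175).
gcd(50525, 75) = 25 and 25 | (29 − 49829), so the pair is consistent; merging gives k ≡ 49829 (mod 151575), where 151575 = lcm(50525, 75).
The solution is unique modulo lcm(1075, 1175, 75) = 151575.

49829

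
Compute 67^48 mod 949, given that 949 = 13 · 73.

Mod 13: 67 ≡ 2; since 12 | 48, by Fermat 2^48 ≡ 1 (mod 13).
Mod 73: 67 ≡ 67; 67^48 ≡ 8 (mod 73).
Combine by CRT: x ≡ 1 (mod 13), x ≡ 8 (mod 73) ⇒ x ≡ 300 (mod 949).

300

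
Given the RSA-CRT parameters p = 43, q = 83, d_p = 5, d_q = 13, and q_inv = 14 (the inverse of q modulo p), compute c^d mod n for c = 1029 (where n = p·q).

m₁ = c^(d_p) mod p: c ≡ 40 (mod 43), and 40^5 mod 43 = 15.
m₂ = c^(d_q) mod q: c ≡ 33 (mod 83), and 33^13 mod 83 = 30.
h = q_inv·(m₁ − m₂) mod p = 14·(15 − 30) mod 43 = 5.
m = m₂ + h·q = 30 + 5·83 = 445.

445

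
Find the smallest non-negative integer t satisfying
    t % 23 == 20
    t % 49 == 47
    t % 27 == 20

19892

From t ≡ 20 (mod 23) write t = 20 + 23s. Substituting into t ≡ 47 (mod 49) gives 23s ≡ 27 (mod 49), and since 23⁻¹ ≡ 32 (mod 49), s ≡ 31. Hence t ≡ 20 + 23·31 = 733 (mod 1127).
From t ≡ 733 (mod 1127) write t = 733 + 1127s. Substituting into t ≡ 20 (mod 27) gives 1127s ≡ 16 (mod 27), and since 20⁻¹ ≡ 23 (mod 27), s ≡ 17. Hence t ≡ 733 + 1127·17 = 19892 (mod 30429).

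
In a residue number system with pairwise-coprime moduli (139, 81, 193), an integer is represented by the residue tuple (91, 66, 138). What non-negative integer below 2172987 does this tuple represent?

887745

Combine the congruences pairwise.
From x ≡ 91 (mod 139) write x = 91 + 139t. Substituting into x ≡ 66 (mod 81) gives 139t ≡ 56 (mod 81), and since 58⁻¹ ≡ 7 (mod 81), t ≡ 68. Hence x ≡ 91 + 139·68 = 9543 (mod 11259).
From x ≡ 9543 (mod 11259) write x = 9543 + 11259t. Substituting into x ≡ 138 (mod 193) gives 11259t ≡ 52 (mod 193), and since 65⁻¹ ≡ 98 (mod 193), t ≡ 78. Hence x ≡ 9543 + 11259·78 = 887745 (mod 2172987).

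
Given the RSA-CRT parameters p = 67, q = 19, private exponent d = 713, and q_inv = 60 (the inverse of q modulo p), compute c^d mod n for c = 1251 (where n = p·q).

d_p = d mod (p−1) = 713 mod 66 = 53; d_q = d mod (q−1) = 11.
m₁ = c^(d_p) mod p: c ≡ 45 (mod 67), and 45^53 mod 67 = 58.
m₂ = c^(d_q) mod q: c ≡ 16 (mod 19), and 16^11 mod 19 = 9.
h = q_inv·(m₁ − m₂) mod p = 60·(58 − 9) mod 67 = 59.
m = m₂ + h·q = 9 + 59·19 = 1130.

1130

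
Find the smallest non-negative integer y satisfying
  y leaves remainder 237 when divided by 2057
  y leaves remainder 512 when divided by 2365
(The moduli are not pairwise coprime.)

298502

Combine the congruences pairwise.
gcd(2057, 2365) = 11 and 11 | (512 − 237), so the pair is consistent; merging gives y ≡ 298502 (mod 442255), where 442255 = lcm(2057, 2365).
The solution is unique modulo lcm(2057, 2365) = 442255.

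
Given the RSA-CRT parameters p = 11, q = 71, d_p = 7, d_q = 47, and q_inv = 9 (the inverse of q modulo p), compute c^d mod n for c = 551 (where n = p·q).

573

m₁ = c^(d_p) mod p: c ≡ 1 (mod 11), and 1^7 mod 11 = 1.
m₂ = c^(d_q) mod q: c ≡ 54 (mod 71), and 54^47 mod 71 = 5.
h = q_inv·(m₁ − m₂) mod p = 9·(1 − 5) mod 11 = 8.
m = m₂ + h·q = 5 + 8·71 = 573.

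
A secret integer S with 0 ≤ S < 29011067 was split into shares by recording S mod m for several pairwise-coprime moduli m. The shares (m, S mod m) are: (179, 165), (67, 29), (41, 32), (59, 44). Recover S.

From S ≡ 165 (mod 179) write S = 165 + 179t. Substituting into S ≡ 29 (mod 67) gives 179t ≡ 65 (mod 67), and since 45⁻¹ ≡ 3 (mod 67), t ≡ 61. Hence S ≡ 165 + 179·61 = 11084 (mod 11993).
From S ≡ 11084 (mod 11993) write S = 11084 + 11993t. Substituting into S ≡ 32 (mod 41) gives 11993t ≡ 18 (mod 41), and since 21⁻¹ ≡ 2 (mod 41), t ≡ 36. Hence S ≡ 11084 + 11993·36 = 442832 (mod 491713).
From S ≡ 442832 (mod 491713) write S = 442832 + 491713t. Substituting into S ≡ 44 (mod 59) gives 491713t ≡ 7 (mod 59), and since 7⁻¹ ≡ 17 (mod 59), t ≡ 1. Hence S ≡ 442832 + 491713·1 = 934545 (mod 29011067).

934545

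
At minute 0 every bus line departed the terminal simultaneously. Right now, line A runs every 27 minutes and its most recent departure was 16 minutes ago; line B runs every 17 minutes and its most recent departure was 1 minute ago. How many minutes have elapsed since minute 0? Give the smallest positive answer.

205

From t ≡ 16 (mod 27) write t = 16 + 27s. Substituting into t ≡ 1 (mod 17) gives 27s ≡ 2 (mod 17), and since 10⁻¹ ≡ 12 (mod 17), s ≡ 7. Hence t ≡ 16 + 27·7 = 205 (mod 459).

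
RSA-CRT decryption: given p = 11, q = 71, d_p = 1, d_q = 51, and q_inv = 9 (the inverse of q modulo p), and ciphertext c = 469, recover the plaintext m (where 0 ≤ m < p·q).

m₁ = c^(d_p) mod p: c ≡ 7 (mod 11), and 7^1 mod 11 = 7.
m₂ = c^(d_q) mod q: c ≡ 43 (mod 71), and 43^51 mod 71 = 29.
h = q_inv·(m₁ − m₂) mod p = 9·(7 − 29) mod 11 = 0.
m = m₂ + h·q = 29 + 0·71 = 29.

29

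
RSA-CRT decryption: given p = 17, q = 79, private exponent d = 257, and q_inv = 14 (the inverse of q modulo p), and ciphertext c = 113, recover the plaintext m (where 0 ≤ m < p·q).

147

d_p = d mod (p−1) = 257 mod 16 = 1; d_q = d mod (q−1) = 23.
m₁ = c^(d_p) mod p: c ≡ 11 (mod 17), and 11^1 mod 17 = 11.
m₂ = c^(d_q) mod q: c ≡ 34 (mod 79), and 34^23 mod 79 = 68.
h = q_inv·(m₁ − m₂) mod p = 14·(11 − 68) mod 17 = 1.
m = m₂ + h·q = 68 + 1·79 = 147.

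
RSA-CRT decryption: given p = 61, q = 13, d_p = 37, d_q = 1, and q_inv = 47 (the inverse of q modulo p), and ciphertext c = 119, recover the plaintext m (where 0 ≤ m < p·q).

m₁ = c^(d_p) mod p: c ≡ 58 (mod 61), and 58^37 mod 61 = 9.
m₂ = c^(d_q) mod q: c ≡ 2 (mod 13), and 2^1 mod 13 = 2.
h = q_inv·(m₁ − m₂) mod p = 47·(9 − 2) mod 61 = 24.
m = m₂ + h·q = 2 + 24·13 = 314.

314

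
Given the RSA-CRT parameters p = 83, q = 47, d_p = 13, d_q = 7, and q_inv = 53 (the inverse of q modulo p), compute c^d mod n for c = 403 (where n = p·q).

m₁ = c^(d_p) mod p: c ≡ 71 (mod 83), and 71^13 mod 83 = 60.
m₂ = c^(d_q) mod q: c ≡ 27 (mod 47), and 27^7 mod 47 = 21.
h = q_inv·(m₁ − m₂) mod p = 53·(60 − 21) mod 83 = 75.
m = m₂ + h·q = 21 + 75·47 = 3546.

3546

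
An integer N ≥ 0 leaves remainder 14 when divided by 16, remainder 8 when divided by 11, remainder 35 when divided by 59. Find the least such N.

9534

From N ≡ 14 (mod 16) write N = 14 + 16t. Substituting into N ≡ 8 (mod 11) gives 16t ≡ 5 (mod 11), and since 5⁻¹ ≡ 9 (mod 11), t ≡ 1. Hence N ≡ 14 + 16·1 = 30 (mod 176).
From N ≡ 30 (mod 176) write N = 30 + 176t. Substituting into N ≡ 35 (mod 59) gives 176t ≡ 5 (mod 59), and since 58⁻¹ ≡ 58 (mod 59), t ≡ 54. Hence N ≡ 30 + 176·54 = 9534 (mod 10384).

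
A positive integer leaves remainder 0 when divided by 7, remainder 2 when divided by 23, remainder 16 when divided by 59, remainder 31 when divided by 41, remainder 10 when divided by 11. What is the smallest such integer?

2430757

From t ≡ 0 (mod 7) write t = 0 + 7s. Substituting into t ≡ 2 (mod 23) gives 7s ≡ 2 (mod 23), and since 7⁻¹ ≡ 10 (mod 23), s ≡ 20. Hence t ≡ 0 + 7·20 = 140 (mod 161).
From t ≡ 140 (mod 161) write t = 140 + 161s. Substituting into t ≡ 16 (mod 59) gives 161s ≡ 53 (mod 59), and since 43⁻¹ ≡ 11 (mod 59), s ≡ 52. Hence t ≡ 140 + 161·52 = 8512 (mod 9499).
From t ≡ 8512 (mod 9499) write t = 8512 + 9499s. Substituting into t ≡ 31 (mod 41) gives 9499s ≡ 6 (mod 41), and since 28⁻¹ ≡ 22 (mod 41), s ≡ 9. Hence t ≡ 8512 + 9499·9 = 94003 (mod 389459).
From t ≡ 94003 (mod 389459) write t = 94003 + 389459s. Substituting into t ≡ 10 (mod 11) gives 389459s ≡ 2 (mod 11), and since 4⁻¹ ≡ 3 (mod 11), s ≡ 6. Hence t ≡ 94003 + 389459·6 = 2430757 (mod 4284049).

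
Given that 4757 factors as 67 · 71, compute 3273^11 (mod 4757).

Mod 67: 3273 ≡ 57; 57^11 ≡ 38 (mod 67).
Mod 71: 3273 ≡ 7; 7^11 ≡ 31 (mod 71).
Combine by CRT: x ≡ 38 (mod 67), x ≡ 31 (mod 71) ⇒ x ≡ 3723 (mod 4757).

3723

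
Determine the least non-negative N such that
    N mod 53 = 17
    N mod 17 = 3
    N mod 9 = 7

From N ≡ 17 (mod 53) write N = 17 + 53t. Substituting into N ≡ 3 (mod 17) gives 53t ≡ 3 (mod 17), and since 2⁻¹ ≡ 9 (mod 17), t ≡ 10. Hence N ≡ 17 + 53·10 = 547 (mod 901).
From N ≡ 547 (mod 901) write N = 547 + 901t. Substituting into N ≡ 7 (mod 9) gives 901t ≡ 0 (mod 9), and since 1⁻¹ ≡ 1 (mod 9), t ≡ 0. Hence N ≡ 547 + 901·0 = 547 (mod 8109).

547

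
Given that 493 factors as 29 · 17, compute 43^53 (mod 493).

Mod 29: 43 ≡ 14; by Fermat, exponent reduces to 53 mod 28 = 25; 14^25 ≡ 21 (mod 29).
Mod 17: 43 ≡ 9; by Fermat, exponent reduces to 53 mod 16 = 5; 9^5 ≡ 8 (mod 17).
Combine by CRT: x ≡ 21 (mod 29), x ≡ 8 (mod 17) ⇒ x ≡ 195 (mod 493).

195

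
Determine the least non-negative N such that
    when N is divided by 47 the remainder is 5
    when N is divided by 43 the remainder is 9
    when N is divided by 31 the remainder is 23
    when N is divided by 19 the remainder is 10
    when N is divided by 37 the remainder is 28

36505375

Combine the congruences pairwise.
From N ≡ 5 (mod 47) write N = 5 + 47t. Substituting into N ≡ 9 (mod 43) gives 47t ≡ 4 (mod 43), and since 4⁻¹ ≡ 11 (mod 43), t ≡ 1. Hence N ≡ 5 + 47·1 = 52 (mod 2021).
From N ≡ 52 (mod 2021) write N = 52 + 2021t. Substituting into N ≡ 23 (mod 31) gives 2021t ≡ 2 (mod 31), and since 6⁻¹ ≡ 26 (mod 31), t ≡ 21. Hence N ≡ 52 + 2021·21 = 42493 (mod 62651).
From N ≡ 42493 (mod 62651) write N = 42493 + 62651t. Substituting into N ≡ 10 (mod 19) gives 62651t ≡ 1 (mod 19), and since 8⁻¹ ≡ 12 (mod 19), t ≡ 12. Hence N ≡ 42493 + 62651·12 = 794305 (mod 1190369).
From N ≡ 794305 (mod 1190369) write N = 794305 + 1190369t. Substituting into N ≡ 28 (mod 37) gives 1190369t ≡ 2 (mod 37), and since 5⁻¹ ≡ 15 (mod 37), t ≡ 30. Hence N ≡ 794305 + 1190369·30 = 36505375 (mod 44043653).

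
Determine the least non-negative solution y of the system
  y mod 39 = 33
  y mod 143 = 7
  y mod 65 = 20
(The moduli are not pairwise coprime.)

150

Combine the congruences pairwise.
gcd(39, 143) = 13 and 13 | (7 − 33), so the pair is consistent; merging gives y ≡ 150 (mod 429), where 429 = lcm(39, 143).
gcd(429, 65) = 13 and 13 | (20 − 150), so the pair is consistent; merging gives y ≡ 150 (mod 2145), where 2145 = lcm(429, 65).
The solution is unique modulo lcm(39, 143, 65) = 2145.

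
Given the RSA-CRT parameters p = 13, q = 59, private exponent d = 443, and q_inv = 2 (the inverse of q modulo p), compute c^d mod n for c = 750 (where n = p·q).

120

d_p = d mod (p−1) = 443 mod 12 = 11; d_q = d mod (q−1) = 37.
m₁ = c^(d_p) mod p: c ≡ 9 (mod 13), and 9^11 mod 13 = 3.
m₂ = c^(d_q) mod q: c ≡ 42 (mod 59), and 42^37 mod 59 = 2.
h = q_inv·(m₁ − m₂) mod p = 2·(3 − 2) mod 13 = 2.
m = m₂ + h·q = 2 + 2·59 = 120.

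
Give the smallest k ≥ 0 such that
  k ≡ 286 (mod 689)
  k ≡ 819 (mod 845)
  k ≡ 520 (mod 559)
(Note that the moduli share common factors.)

1524354

gcd(689, 845) = 13 and 13 | (819 − 286), so the pair is consistent; merging gives k ≡ 1664 (mod 44785), where 44785 = lcm(689, 845).
gcd(44785, 559) = 13 and 13 | (520 − 1664), so the pair is consistent; merging gives k ≡ 1524354 (mod 1925755), where 1925755 = lcm(44785, 559).
The solution is unique modulo lcm(689, 845, 559) = 1925755.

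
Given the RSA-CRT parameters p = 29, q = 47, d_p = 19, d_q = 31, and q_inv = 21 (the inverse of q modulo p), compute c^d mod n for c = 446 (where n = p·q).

m₁ = c^(d_p) mod p: c ≡ 11 (mod 29), and 11^19 mod 29 = 15.
m₂ = c^(d_q) mod q: c ≡ 23 (mod 47), and 23^31 mod 47 = 38.
h = q_inv·(m₁ − m₂) mod p = 21·(15 − 38) mod 29 = 10.
m = m₂ + h·q = 38 + 10·47 = 508.

508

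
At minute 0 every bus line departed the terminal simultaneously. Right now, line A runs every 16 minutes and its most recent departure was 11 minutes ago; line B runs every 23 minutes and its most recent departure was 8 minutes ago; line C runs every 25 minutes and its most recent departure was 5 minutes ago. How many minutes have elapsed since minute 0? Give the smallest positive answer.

8955

The moduli are pairwise coprime; N = 16·23·25 = 9200.
N/16 = 575; 575 ≡ 15 (mod 16); 15·15 ≡ 1, so inverse 15.
N/23 = 400; 400 ≡ 9 (mod 23); 9·18 ≡ 1, so inverse 18.
N/25 = 368; 368 ≡ 18 (mod 25); 18·7 ≡ 1, so inverse 7.
t ≡ 11·575·15 + 8·400·18 + 5·368·7 = 165355.
165355 mod 9200 = 8955.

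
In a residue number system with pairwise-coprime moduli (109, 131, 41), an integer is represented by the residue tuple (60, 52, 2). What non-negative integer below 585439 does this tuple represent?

376546

The moduli are pairwise coprime; N = 109·131·41 = 585439.
N/109 = 5371; 5371 ≡ 30 (mod 109); 30·40 ≡ 1, so inverse 40.
N/131 = 4469; 4469 ≡ 15 (mod 131); 15·35 ≡ 1, so inverse 35.
N/41 = 14279; 14279 ≡ 11 (mod 41); 11·15 ≡ 1, so inverse 15.
x ≡ 60·5371·40 + 52·4469·35 + 2·14279·15 = 21452350.
21452350 mod 585439 = 376546.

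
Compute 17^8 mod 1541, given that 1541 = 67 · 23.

248

Mod 67: 17 ≡ 17; 17^8 ≡ 47 (mod 67).
Mod 23: 17 ≡ 17; 17^8 ≡ 18 (mod 23).
Combine by CRT: x ≡ 47 (mod 67), x ≡ 18 (mod 23) ⇒ x ≡ 248 (mod 1541).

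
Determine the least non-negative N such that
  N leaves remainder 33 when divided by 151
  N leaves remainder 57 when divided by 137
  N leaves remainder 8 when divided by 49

The moduli are pairwise coprime; M = 151·137·49 = 1013663.
M/151 = 6713; 6713 ≡ 69 (mod 151); 69·116 ≡ 1, so inverse 116.
M/137 = 7399; 7399 ≡ 1 (mod 137), inverse 1.
M/49 = 20687; 20687 ≡ 9 (mod 49); 9·11 ≡ 1, so inverse 11.
N ≡ 33·6713·116 + 57·7399·1 + 8·20687·11 = 27939563.
27939563 mod 1013663 = 570662.

570662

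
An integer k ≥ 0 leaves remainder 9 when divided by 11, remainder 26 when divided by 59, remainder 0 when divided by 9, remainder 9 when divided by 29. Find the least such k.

22977

Combine the congruences pairwise.
From k ≡ 9 (mod 11) write k = 9 + 11t. Substituting into k ≡ 26 (mod 59) gives 11t ≡ 17 (mod 59), and since 11⁻¹ ≡ 43 (mod 59), t ≡ 23. Hence k ≡ 9 + 11·23 = 262 (mod 649).
From k ≡ 262 (mod 649) write k = 262 + 649t. Substituting into k ≡ 0 (mod 9) gives 649t ≡ 8 (mod 9), and since 1⁻¹ ≡ 1 (mod 9), t ≡ 8. Hence k ≡ 262 + 649·8 = 5454 (mod 5841).
From k ≡ 5454 (mod 5841) write k = 5454 + 5841t. Substituting into k ≡ 9 (mod 29) gives 5841t ≡ 7 (mod 29), and since 12⁻¹ ≡ 17 (mod 29), t ≡ 3. Hence k ≡ 5454 + 5841·3 = 22977 (mod 169389).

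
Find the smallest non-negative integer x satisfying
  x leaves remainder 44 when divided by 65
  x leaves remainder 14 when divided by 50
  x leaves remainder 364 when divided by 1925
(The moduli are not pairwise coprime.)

35014

Combine the congruences pairwise.
gcd(65, 50) = 5 and 5 | (14 − 44), so the pair is consistent; merging gives x ≡ 564 (mod 650), where 650 = lcm(65, 50).
gcd(650, 1925) = 25 and 25 | (364 − 564), so the pair is consistent; merging gives x ≡ 35014 (mod 50050), where 50050 = lcm(650, 1925).
The solution is unique modulo lcm(65, 50, 1925) = 50050.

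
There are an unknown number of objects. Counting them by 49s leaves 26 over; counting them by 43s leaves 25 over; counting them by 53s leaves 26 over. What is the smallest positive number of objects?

From N ≡ 26 (mod 49) write N = 26 + 49t. Substituting into N ≡ 25 (mod 43) gives 49t ≡ 42 (mod 43), and since 6⁻¹ ≡ 36 (mod 43), t ≡ 7. Hence N ≡ 26 + 49·7 = 369 (mod 2107).
From N ≡ 369 (mod 2107) write N = 369 + 2107t. Substituting into N ≡ 26 (mod 53) gives 2107t ≡ 28 (mod 53), and since 40⁻¹ ≡ 4 (mod 53), t ≡ 6. Hence N ≡ 369 + 2107·6 = 13011 (mod 111671).

13011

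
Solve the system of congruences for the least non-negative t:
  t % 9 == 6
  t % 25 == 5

105

From t ≡ 6 (mod 9) write t = 6 + 9s. Substituting into t ≡ 5 (mod 25) gives 9s ≡ 24 (mod 25), and since 9⁻¹ ≡ 14 (mod 25), s ≡ 11. Hence t ≡ 6 + 9·11 = 105 (mod 225).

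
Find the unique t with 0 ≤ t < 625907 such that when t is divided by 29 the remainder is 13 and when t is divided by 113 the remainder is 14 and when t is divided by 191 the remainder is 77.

30637

The moduli are pairwise coprime; N = 29·113·191 = 625907.
N/29 = 21583; 21583 ≡ 7 (mod 29); 7·25 ≡ 1, so inverse 25.
N/113 = 5539; 5539 ≡ 2 (mod 113); 2·57 ≡ 1, so inverse 57.
N/191 = 3277; 3277 ≡ 30 (mod 191); 30·121 ≡ 1, so inverse 121.
t ≡ 13·21583·25 + 14·5539·57 + 77·3277·121 = 41966406.
41966406 mod 625907 = 30637.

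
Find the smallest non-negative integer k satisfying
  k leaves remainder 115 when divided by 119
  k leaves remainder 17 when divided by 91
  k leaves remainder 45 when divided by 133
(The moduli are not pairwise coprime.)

9754

gcd(119, 91) = 7 and 7 | (17 − 115), so the pair is consistent; merging gives k ≡ 472 (mod 1547), where 1547 = lcm(119, 91).
gcd(1547, 133) = 7 and 7 | (45 − 472), so the pair is consistent; merging gives k ≡ 9754 (mod 29393), where 29393 = lcm(1547, 133).
The solution is unique modulo lcm(119, 91, 133) = 29393.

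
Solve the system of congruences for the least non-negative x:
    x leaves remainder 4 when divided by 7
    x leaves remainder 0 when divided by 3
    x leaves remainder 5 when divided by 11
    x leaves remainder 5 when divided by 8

The moduli are pairwise coprime; N = 7·3·11·8 = 1848.
N/7 = 264; 264 ≡ 5 (mod 7); 5·3 ≡ 1, so inverse 3.
N/3 = 616; 616 ≡ 1 (mod 3), inverse 1.
N/11 = 168; 168 ≡ 3 (mod 11); 3·4 ≡ 1, so inverse 4.
N/8 = 231; 231 ≡ 7 (mod 8); 7·7 ≡ 1, so inverse 7.
x ≡ 4·264·3 + 0·616·1 + 5·168·4 + 5·231·7 = 14613.
14613 mod 1848 = 1677.

1677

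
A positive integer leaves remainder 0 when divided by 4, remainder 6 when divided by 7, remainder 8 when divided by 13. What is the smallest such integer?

216

From N ≡ 0 (mod 4) write N = 0 + 4t. Substituting into N ≡ 6 (mod 7) gives 4t ≡ 6 (mod 7), and since 4⁻¹ ≡ 2 (mod 7), t ≡ 5. Hence N ≡ 0 + 4·5 = 20 (mod 28).
From N ≡ 20 (mod 28) write N = 20 + 28t. Substituting into N ≡ 8 (mod 13) gives 28t ≡ 1 (mod 13), and since 2⁻¹ ≡ 7 (mod 13), t ≡ 7. Hence N ≡ 20 + 28·7 = 216 (mod 364).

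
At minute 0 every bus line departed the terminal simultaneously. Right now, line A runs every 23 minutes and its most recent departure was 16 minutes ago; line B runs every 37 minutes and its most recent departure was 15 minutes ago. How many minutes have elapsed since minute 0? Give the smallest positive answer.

200

Combine the congruences pairwise.
From t ≡ 16 (mod 23) write t = 16 + 23s. Substituting into t ≡ 15 (mod 37) gives 23s ≡ 36 (mod 37), and since 23⁻¹ ≡ 29 (mod 37), s ≡ 8. Hence t ≡ 16 + 23·8 = 200 (mod 851).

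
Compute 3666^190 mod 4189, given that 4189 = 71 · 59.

45

Mod 71: 3666 ≡ 45; by Fermat, exponent reduces to 190 mod 70 = 50; 45^50 ≡ 45 (mod 71).
Mod 59: 3666 ≡ 8; by Fermat, exponent reduces to 190 mod 58 = 16; 8^16 ≡ 45 (mod 59).
Combine by CRT: x ≡ 45 (mod 71), x ≡ 45 (mod 59) ⇒ x ≡ 45 (mod 4189).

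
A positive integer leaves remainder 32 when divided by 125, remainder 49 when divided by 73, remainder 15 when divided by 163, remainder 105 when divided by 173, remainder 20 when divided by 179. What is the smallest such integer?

18067549032

The moduli are pairwise coprime; M = 125·73·163·173·179 = 46059541625.
M/125 = 368476333; 368476333 ≡ 83 (mod 125); 83·122 ≡ 1, so inverse 122.
M/73 = 630952625; 630952625 ≡ 47 (mod 73); 47·14 ≡ 1, so inverse 14.
M/163 = 282573875; 282573875 ≡ 9 (mod 163); 9·145 ≡ 1, so inverse 145.
M/173 = 266240125; 266240125 ≡ 45 (mod 173); 45·50 ≡ 1, so inverse 50.
M/179 = 257315875; 257315875 ≡ 153 (mod 179); 153·117 ≡ 1, so inverse 117.
N ≡ 32·368476333·122 + 49·630952625·14 + 15·282573875·145 + 105·266240125·50 + 20·257315875·117 = 4485843086657.
4485843086657 mod 46059541625 = 18067549032.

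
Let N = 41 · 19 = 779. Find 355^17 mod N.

Mod 41: 355 ≡ 27; 27^17 ≡ 27 (mod 41).
Mod 19: 355 ≡ 13; 13^17 ≡ 3 (mod 19).
Combine by CRT: x ≡ 27 (mod 41), x ≡ 3 (mod 19) ⇒ x ≡ 478 (mod 779).

478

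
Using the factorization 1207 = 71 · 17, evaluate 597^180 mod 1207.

Mod 71: 597 ≡ 29; by Fermat, exponent reduces to 180 mod 70 = 40; 29^40 ≡ 30 (mod 71).
Mod 17: 597 ≡ 2; by Fermat, exponent reduces to 180 mod 16 = 4; 2^4 ≡ 16 (mod 17).
Combine by CRT: x ≡ 30 (mod 71), x ≡ 16 (mod 17) ⇒ x ≡ 101 (mod 1207).

101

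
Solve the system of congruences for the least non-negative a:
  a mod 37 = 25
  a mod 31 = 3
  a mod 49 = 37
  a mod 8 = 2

From a ≡ 25 (mod 37) write a = 25 + 37t. Substituting into a ≡ 3 (mod 31) gives 37t ≡ 9 (mod 31), and since 6⁻¹ ≡ 26 (mod 31), t ≡ 17. Hence a ≡ 25 + 37·17 = 654 (mod 1147).
From a ≡ 654 (mod 1147) write a = 654 + 1147t. Substituting into a ≡ 37 (mod 49) gives 1147t ≡ 20 (mod 49), and since 20⁻¹ ≡ 27 (mod 49), t ≡ 1. Hence a ≡ 654 + 1147·1 = 1801 (mod 56203).
From a ≡ 1801 (mod 56203) write a = 1801 + 56203t. Substituting into a ≡ 2 (mod 8) gives 56203t ≡ 1 (mod 8), and since 3⁻¹ ≡ 3 (mod 8), t ≡ 3. Hence a ≡ 1801 + 56203·3 = 170410 (mod 449624).

170410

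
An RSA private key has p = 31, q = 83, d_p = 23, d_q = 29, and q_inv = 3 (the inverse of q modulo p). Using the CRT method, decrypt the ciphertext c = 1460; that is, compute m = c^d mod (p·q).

1685

m₁ = c^(d_p) mod p: c ≡ 3 (mod 31), and 3^23 mod 31 = 11.
m₂ = c^(d_q) mod q: c ≡ 49 (mod 83), and 49^29 mod 83 = 25.
h = q_inv·(m₁ − m₂) mod p = 3·(11 − 25) mod 31 = 20.
m = m₂ + h·q = 25 + 20·83 = 1685.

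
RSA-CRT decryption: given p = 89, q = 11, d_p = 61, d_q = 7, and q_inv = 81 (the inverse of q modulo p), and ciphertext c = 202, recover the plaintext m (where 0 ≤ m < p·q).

m₁ = c^(d_p) mod p: c ≡ 24 (mod 89), and 24^61 mod 89 = 33.
m₂ = c^(d_q) mod q: c ≡ 4 (mod 11), and 4^7 mod 11 = 5.
h = q_inv·(m₁ − m₂) mod p = 81·(33 − 5) mod 89 = 43.
m = m₂ + h·q = 5 + 43·11 = 478.

478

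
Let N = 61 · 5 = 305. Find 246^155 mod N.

Mod 61: 246 ≡ 2; by Fermat, exponent reduces to 155 mod 60 = 35; 2^35 ≡ 29 (mod 61).
Mod 5: 246 ≡ 1; by Fermat, exponent reduces to 155 mod 4 = 3; 1^3 ≡ 1 (mod 5).
Combine by CRT: x ≡ 29 (mod 61), x ≡ 1 (mod 5) ⇒ x ≡ 151 (mod 305).

151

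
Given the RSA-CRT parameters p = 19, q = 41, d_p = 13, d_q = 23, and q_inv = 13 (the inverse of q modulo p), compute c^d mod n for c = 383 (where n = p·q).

413

m₁ = c^(d_p) mod p: c ≡ 3 (mod 19), and 3^13 mod 19 = 14.
m₂ = c^(d_q) mod q: c ≡ 14 (mod 41), and 14^23 mod 41 = 3.
h = q_inv·(m₁ − m₂) mod p = 13·(14 − 3) mod 19 = 10.
m = m₂ + h·q = 3 + 10·41 = 413.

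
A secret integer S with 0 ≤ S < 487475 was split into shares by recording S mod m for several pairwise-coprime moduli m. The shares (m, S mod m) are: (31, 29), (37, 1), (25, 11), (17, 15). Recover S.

247161

From S ≡ 29 (mod 31) write S = 29 + 31t. Substituting into S ≡ 1 (mod 37) gives 31t ≡ 9 (mod 37), and since 31⁻¹ ≡ 6 (mod 37), t ≡ 17. Hence S ≡ 29 + 31·17 = 556 (mod 1147).
From S ≡ 556 (mod 1147) write S = 556 + 1147t. Substituting into S ≡ 11 (mod 25) gives 1147t ≡ 5 (mod 25), and since 22⁻¹ ≡ 8 (mod 25), t ≡ 15. Hence S ≡ 556 + 1147·15 = 17761 (mod 28675).
From S ≡ 17761 (mod 28675) write S = 17761 + 28675t. Substituting into S ≡ 15 (mod 17) gives 28675t ≡ 2 (mod 17), and since 13⁻¹ ≡ 4 (mod 17), t ≡ 8. Hence S ≡ 17761 + 28675·8 = 247161 (mod 487475).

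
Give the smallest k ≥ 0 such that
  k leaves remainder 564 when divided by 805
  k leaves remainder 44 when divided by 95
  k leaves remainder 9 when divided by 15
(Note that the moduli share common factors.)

gcd(805, 95) = 5 and 5 | (44 − 564), so the pair is consistent; merging gives k ≡ 15054 (mod 15295), where 15295 = lcm(805, 95).
gcd(15295, 15) = 5 and 5 | (9 − 15054), so the pair is consistent; merging gives k ≡ 15054 (mod 45885), where 45885 = lcm(15295, 15).
The solution is unique modulo lcm(805, 95, 15) = 45885.

15054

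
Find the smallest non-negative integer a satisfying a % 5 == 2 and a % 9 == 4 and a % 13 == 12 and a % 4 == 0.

The moduli are pairwise coprime; N = 5·9·13·4 = 2340.
N/5 = 468; 468 ≡ 3 (mod 5); 3·2 ≡ 1, so inverse 2.
N/9 = 260; 260 ≡ 8 (mod 9); 8·8 ≡ 1, so inverse 8.
N/13 = 180; 180 ≡ 11 (mod 13); 11·6 ≡ 1, so inverse 6.
N/4 = 585; 585 ≡ 1 (mod 4), inverse 1.
a ≡ 2·468·2 + 4·260·8 + 12·180·6 + 0·585·1 = 23152.
23152 mod 2340 = 2092.

2092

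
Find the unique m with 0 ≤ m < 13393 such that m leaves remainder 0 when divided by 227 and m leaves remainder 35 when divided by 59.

From m ≡ 0 (mod 227) write m = 0 + 227t. Substituting into m ≡ 35 (mod 59) gives 227t ≡ 35 (mod 59), and since 50⁻¹ ≡ 13 (mod 59), t ≡ 42. Hence m ≡ 0 + 227·42 = 9534 (mod 13393).

9534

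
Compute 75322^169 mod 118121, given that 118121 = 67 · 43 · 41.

Mod 67: 75322 ≡ 14; by Fermat, exponent reduces to 169 mod 66 = 37; 14^37 ≡ 25 (mod 67).
Mod 43: 75322 ≡ 29; by Fermat, exponent reduces to 169 mod 42 = 1; 29^1 ≡ 29 (mod 43).
Mod 41: 75322 ≡ 5; by Fermat, exponent reduces to 169 mod 40 = 9; 5^9 ≡ 8 (mod 41).
Combine by CRT: x ≡ 25 (mod 67), x ≡ 29 (mod 43), x ≡ 8 (mod 41) ⇒ x ≡ 42771 (mod 118121).

42771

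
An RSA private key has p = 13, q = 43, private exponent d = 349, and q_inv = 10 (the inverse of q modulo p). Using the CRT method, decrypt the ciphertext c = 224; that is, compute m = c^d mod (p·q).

d_p = d mod (p−1) = 349 mod 12 = 1; d_q = d mod (q−1) = 13.
m₁ = c^(d_p) mod p: c ≡ 3 (mod 13), and 3^1 mod 13 = 3.
m₂ = c^(d_q) mod q: c ≡ 9 (mod 43), and 9^13 mod 43 = 15.
h = q_inv·(m₁ − m₂) mod p = 10·(3 − 15) mod 13 = 10.
m = m₂ + h·q = 15 + 10·43 = 445.

445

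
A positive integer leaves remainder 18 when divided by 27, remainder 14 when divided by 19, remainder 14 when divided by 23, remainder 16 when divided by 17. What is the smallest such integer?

31041

The moduli are pairwise coprime; N = 27·19·23·17 = 200583.
N/27 = 7429; 7429 ≡ 4 (mod 27); 4·7 ≡ 1, so inverse 7.
N/19 = 10557; 10557 ≡ 12 (mod 19); 12·8 ≡ 1, so inverse 8.
N/23 = 8721; 8721 ≡ 4 (mod 23); 4·6 ≡ 1, so inverse 6.
N/17 = 11799; 11799 ≡ 1 (mod 17), inverse 1.
k ≡ 18·7429·7 + 14·10557·8 + 14·8721·6 + 16·11799·1 = 3039786.
3039786 mod 200583 = 31041.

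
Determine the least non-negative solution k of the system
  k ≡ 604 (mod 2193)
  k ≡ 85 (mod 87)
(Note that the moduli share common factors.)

11569

gcd(2193, 87) = 3 and 3 | (85 − 604), so the pair is consistent; merging gives k ≡ 11569 (mod 63597), where 63597 = lcm(2193, 87).
The solution is unique modulo lcm(2193, 87) = 63597.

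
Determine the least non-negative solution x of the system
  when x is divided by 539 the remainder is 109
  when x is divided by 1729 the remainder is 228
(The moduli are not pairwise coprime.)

39995

gcd(539, 1729) = 7 and 7 | (228 − 109), so the pair is consistent; merging gives x ≡ 39995 (mod 133133), where 133133 = lcm(539, 1729).
The solution is unique modulo lcm(539, 1729) = 133133.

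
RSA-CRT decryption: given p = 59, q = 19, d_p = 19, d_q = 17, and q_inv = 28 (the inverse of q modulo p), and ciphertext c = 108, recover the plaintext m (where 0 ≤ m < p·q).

1029

m₁ = c^(d_p) mod p: c ≡ 49 (mod 59), and 49^19 mod 59 = 26.
m₂ = c^(d_q) mod q: c ≡ 13 (mod 19), and 13^17 mod 19 = 3.
h = q_inv·(m₁ − m₂) mod p = 28·(26 − 3) mod 59 = 54.
m = m₂ + h·q = 3 + 54·19 = 1029.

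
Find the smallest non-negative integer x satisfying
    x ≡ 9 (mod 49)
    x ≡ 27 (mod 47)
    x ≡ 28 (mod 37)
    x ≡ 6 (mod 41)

2268905

The moduli are pairwise coprime; N = 49·47·37·41 = 3493651.
N/49 = 71299; 71299 ≡ 4 (mod 49); 4·37 ≡ 1, so inverse 37.
N/47 = 74333; 74333 ≡ 26 (mod 47); 26·38 ≡ 1, so inverse 38.
N/37 = 94423; 94423 ≡ 36 (mod 37); 36·36 ≡ 1, so inverse 36.
N/41 = 85211; 85211 ≡ 13 (mod 41); 13·19 ≡ 1, so inverse 19.
x ≡ 9·71299·37 + 27·74333·38 + 28·94423·36 + 6·85211·19 = 204900663.
204900663 mod 3493651 = 2268905.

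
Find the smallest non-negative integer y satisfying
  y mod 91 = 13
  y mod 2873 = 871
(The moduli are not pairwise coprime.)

3744

Combine the congruences pairwise.
gcd(91, 2873) = 13 and 13 | (871 − 13), so the pair is consistent; merging gives y ≡ 3744 (mod 20111), where 20111 = lcm(91, 2873).
The solution is unique modulo lcm(91, 2873) = 20111.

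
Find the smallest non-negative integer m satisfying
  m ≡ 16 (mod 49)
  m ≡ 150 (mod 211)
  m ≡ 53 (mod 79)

The moduli are pairwise coprime; N = 49·211·79 = 816781.
N/49 = 16669; 16669 ≡ 9 (mod 49); 9·11 ≡ 1, so inverse 11.
N/211 = 3871; 3871 ≡ 73 (mod 211); 73·185 ≡ 1, so inverse 185.
N/79 = 10339; 10339 ≡ 69 (mod 79); 69·71 ≡ 1, so inverse 71.
m ≡ 16·16669·11 + 150·3871·185 + 53·10339·71 = 149259651.
149259651 mod 816781 = 605509.

605509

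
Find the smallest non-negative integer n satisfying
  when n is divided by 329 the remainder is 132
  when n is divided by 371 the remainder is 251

2106

Combine the congruences pairwise.
gcd(329, 371) = 7 and 7 | (251 − 132), so the pair is consistent; merging gives n ≡ 2106 (mod 17437), where 17437 = lcm(329, 371).
The solution is unique modulo lcm(329, 371) = 17437.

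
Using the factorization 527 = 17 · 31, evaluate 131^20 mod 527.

98

Mod 17: 131 ≡ 12; by Fermat, exponent reduces to 20 mod 16 = 4; 12^4 ≡ 13 (mod 17).
Mod 31: 131 ≡ 7; 7^20 ≡ 5 (mod 31).
Combine by CRT: x ≡ 13 (mod 17), x ≡ 5 (mod 31) ⇒ x ≡ 98 (mod 527).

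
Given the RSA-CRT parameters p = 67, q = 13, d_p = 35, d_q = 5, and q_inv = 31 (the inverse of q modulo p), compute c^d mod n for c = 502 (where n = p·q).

151

m₁ = c^(d_p) mod p: c ≡ 33 (mod 67), and 33^35 mod 67 = 17.
m₂ = c^(d_q) mod q: c ≡ 8 (mod 13), and 8^5 mod 13 = 8.
h = q_inv·(m₁ − m₂) mod p = 31·(17 − 8) mod 67 = 11.
m = m₂ + h·q = 8 + 11·13 = 151.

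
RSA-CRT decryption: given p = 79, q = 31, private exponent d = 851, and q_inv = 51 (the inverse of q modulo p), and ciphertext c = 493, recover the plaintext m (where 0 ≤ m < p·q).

1537

d_p = d mod (p−1) = 851 mod 78 = 71; d_q = d mod (q−1) = 11.
m₁ = c^(d_p) mod p: c ≡ 19 (mod 79), and 19^71 mod 79 = 36.
m₂ = c^(d_q) mod q: c ≡ 28 (mod 31), and 28^11 mod 31 = 18.
h = q_inv·(m₁ − m₂) mod p = 51·(36 − 18) mod 79 = 49.
m = m₂ + h·q = 18 + 49·31 = 1537.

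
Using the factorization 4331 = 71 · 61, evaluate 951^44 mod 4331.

Mod 71: 951 ≡ 28; 28^44 ≡ 4 (mod 71).
Mod 61: 951 ≡ 36; 36^44 ≡ 22 (mod 61).
Combine by CRT: x ≡ 4 (mod 71), x ≡ 22 (mod 61) ⇒ x ≡ 998 (mod 4331).

998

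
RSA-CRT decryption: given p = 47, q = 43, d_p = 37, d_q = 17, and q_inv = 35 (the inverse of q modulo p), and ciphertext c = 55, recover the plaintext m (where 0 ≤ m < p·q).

1836

m₁ = c^(d_p) mod p: c ≡ 8 (mod 47), and 8^37 mod 47 = 3.
m₂ = c^(d_q) mod q: c ≡ 12 (mod 43), and 12^17 mod 43 = 30.
h = q_inv·(m₁ − m₂) mod p = 35·(3 − 30) mod 47 = 42.
m = m₂ + h·q = 30 + 42·43 = 1836.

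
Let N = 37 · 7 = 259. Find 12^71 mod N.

108

Mod 37: 12 ≡ 12; by Fermat, exponent reduces to 71 mod 36 = 35; 12^35 ≡ 34 (mod 37).
Mod 7: 12 ≡ 5; by Fermat, exponent reduces to 71 mod 6 = 5; 5^5 ≡ 3 (mod 7).
Combine by CRT: x ≡ 34 (mod 37), x ≡ 3 (mod 7) ⇒ x ≡ 108 (mod 259).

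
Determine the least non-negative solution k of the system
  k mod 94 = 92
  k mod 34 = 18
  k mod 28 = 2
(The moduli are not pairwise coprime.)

562

Combine the congruences pairwise.
gcd(94, 34) = 2 and 2 | (18 − 92), so the pair is consistent; merging gives k ≡ 562 (mod 1598), where 1598 = lcm(94, 34).
gcd(1598, 28) = 2 and 2 | (2 − 562), so the pair is consistent; merging gives k ≡ 562 (mod 22372), where 22372 = lcm(1598, 28).
The solution is unique modulo lcm(94, 34, 28) = 22372.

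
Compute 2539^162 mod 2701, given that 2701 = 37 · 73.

147

Mod 37: 2539 ≡ 23; by Fermat, exponent reduces to 162 mod 36 = 18; 23^18 ≡ 36 (mod 37).
Mod 73: 2539 ≡ 57; by Fermat, exponent reduces to 162 mod 72 = 18; 57^18 ≡ 1 (mod 73).
Combine by CRT: x ≡ 36 (mod 37), x ≡ 1 (mod 73) ⇒ x ≡ 147 (mod 2701).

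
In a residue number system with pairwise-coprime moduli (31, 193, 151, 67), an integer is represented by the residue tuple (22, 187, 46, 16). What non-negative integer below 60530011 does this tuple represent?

19619023

The moduli are pairwise coprime; N = 31·193·151·67 = 60530011.
N/31 = 1952581; 1952581 ≡ 15 (mod 31); 15·29 ≡ 1, so inverse 29.
N/193 = 313627; 313627 ≡ 2 (mod 193); 2·97 ≡ 1, so inverse 97.
N/151 = 400861; 400861 ≡ 107 (mod 151); 107·24 ≡ 1, so inverse 24.
N/67 = 903433; 903433 ≡ 5 (mod 67); 5·27 ≡ 1, so inverse 27.
x ≡ 22·1952581·29 + 187·313627·97 + 46·400861·24 + 16·903433·27 = 7767460431.
7767460431 mod 60530011 = 19619023.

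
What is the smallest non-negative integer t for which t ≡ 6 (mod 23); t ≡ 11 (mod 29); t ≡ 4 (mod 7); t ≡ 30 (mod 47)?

From t ≡ 6 (mod 23) write t = 6 + 23s. Substituting into t ≡ 11 (mod 29) gives 23s ≡ 5 (mod 29), and since 23⁻¹ ≡ 24 (mod 29), s ≡ 4. Hence t ≡ 6 + 23·4 = 98 (mod 667).
From t ≡ 98 (mod 667) write t = 98 + 667s. Substituting into t ≡ 4 (mod 7) gives 667s ≡ 4 (mod 7), and since 2⁻¹ ≡ 4 (mod 7), s ≡ 2. Hence t ≡ 98 + 667·2 = 1432 (mod 4669).
From t ≡ 1432 (mod 4669) write t = 1432 + 4669s. Substituting into t ≡ 30 (mod 47) gives 4669s ≡ 8 (mod 47), and since 16⁻¹ ≡ 3 (mod 47), s ≡ 24. Hence t ≡ 1432 + 4669·24 = 113488 (mod 219443).

113488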